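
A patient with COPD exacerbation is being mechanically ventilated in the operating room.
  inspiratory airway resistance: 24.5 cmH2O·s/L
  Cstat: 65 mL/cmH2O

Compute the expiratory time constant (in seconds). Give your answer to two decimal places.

τ = R × C = 24.5 × 65 mL/cmH2O = 24.5 × 0.065 L/cmH2O = 1.593 s.

1.59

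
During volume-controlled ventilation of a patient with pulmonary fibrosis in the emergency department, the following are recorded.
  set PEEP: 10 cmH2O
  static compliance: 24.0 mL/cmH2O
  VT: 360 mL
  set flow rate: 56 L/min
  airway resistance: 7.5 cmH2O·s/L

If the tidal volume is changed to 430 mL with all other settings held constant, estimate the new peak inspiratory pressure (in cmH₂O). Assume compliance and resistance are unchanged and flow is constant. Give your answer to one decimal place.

34.9

Flow: 56 L/min ÷ 60 = 0.9333 L/s.
PIP = Vt/C + R·V̇ + PEEP (constant-flow equation of motion).
Only the elastic term changes: ΔPIP = ΔVt / C = (430 − 360) / 24.0 = 2.917 cmH2O.
Original PIP = 360/24.0 + 7.5×0.9333 + 10 = 32.0 cmH2O; new PIP = 32.0 + (2.917) = 34.917 cmH2O.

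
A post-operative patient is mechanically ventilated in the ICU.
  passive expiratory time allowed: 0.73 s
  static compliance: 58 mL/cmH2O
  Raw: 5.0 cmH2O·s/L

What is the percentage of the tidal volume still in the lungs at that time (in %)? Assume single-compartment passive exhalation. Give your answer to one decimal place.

8.1

τ = R × C = 5.0 × 58 mL/cmH2O = 5.0 × 0.058 L/cmH2O = 0.29 s.
Passive exhalation: V(t)/V₀ = e^(−t/τ) = e^(−0.73/0.29) = 0.08068.
Fraction remaining = 0.08068 → 8.068%.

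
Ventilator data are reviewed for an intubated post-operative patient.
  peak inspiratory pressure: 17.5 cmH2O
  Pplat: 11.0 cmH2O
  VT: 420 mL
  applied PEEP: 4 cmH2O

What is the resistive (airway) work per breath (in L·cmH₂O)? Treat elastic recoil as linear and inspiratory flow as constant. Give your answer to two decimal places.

With constant inspiratory flow the resistive pressure is constant at PIP − Pplat = 17.5 − 11.0 = 6.5 cmH2O, so resistive work = 6.5 × 0.420 = 2.73 L·cmH2O.

2.73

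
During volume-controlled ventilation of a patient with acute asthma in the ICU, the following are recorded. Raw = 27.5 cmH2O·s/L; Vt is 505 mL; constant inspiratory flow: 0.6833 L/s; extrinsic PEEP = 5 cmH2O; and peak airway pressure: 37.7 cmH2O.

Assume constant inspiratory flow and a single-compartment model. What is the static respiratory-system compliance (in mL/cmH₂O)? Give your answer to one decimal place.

Equation of motion (constant flow): PIP = Vt/C + R·V̇ + PEEP.
Vt/C = PIP − R·V̇ − PEEP = 37.7 − 27.5×0.6833 − 5 = 37.7 − 18.791 − 5 = 13.909 cmH2O.
C = Vt / 13.909 = 505 / 13.909 = 36.307 mL/cmH2O.

36.3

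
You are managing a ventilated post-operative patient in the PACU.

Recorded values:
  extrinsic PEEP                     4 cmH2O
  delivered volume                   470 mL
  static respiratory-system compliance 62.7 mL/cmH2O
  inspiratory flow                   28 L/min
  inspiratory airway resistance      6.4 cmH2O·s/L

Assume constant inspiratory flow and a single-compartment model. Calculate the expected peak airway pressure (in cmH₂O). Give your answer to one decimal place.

Flow: 28 L/min ÷ 60 = 0.4667 L/s.
Equation of motion (constant flow): PIP = Vt/C + R·V̇ + PEEP.
PIP = 470/62.7 + 6.4×0.4667 + 4 = 7.496 + 2.987 + 4 = 14.483 cmH2O.

14.5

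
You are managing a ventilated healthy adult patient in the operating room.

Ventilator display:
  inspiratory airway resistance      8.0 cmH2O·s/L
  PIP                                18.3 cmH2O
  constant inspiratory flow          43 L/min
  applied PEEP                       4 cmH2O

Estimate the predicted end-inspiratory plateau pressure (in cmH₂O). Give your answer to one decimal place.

Flow: 43 L/min ÷ 60 = 0.7167 L/s.
Pplat = PIP − Raw × flow = 18.3 − 8.0 × 0.7167 = 18.3 − 5.734 = 12.566 cmH2O.

12.6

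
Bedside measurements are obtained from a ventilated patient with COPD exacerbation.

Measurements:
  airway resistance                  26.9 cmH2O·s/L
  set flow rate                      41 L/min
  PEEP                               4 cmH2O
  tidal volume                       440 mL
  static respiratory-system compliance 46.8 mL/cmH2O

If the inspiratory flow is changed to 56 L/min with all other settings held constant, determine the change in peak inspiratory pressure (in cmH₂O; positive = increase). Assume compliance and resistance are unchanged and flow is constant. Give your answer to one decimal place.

Flow: 41 L/min ÷ 60 = 0.6833 L/s.
New flow: 56 L/min ÷ 60 = 0.9333 L/s.
PIP = Vt/C + R·V̇ + PEEP (constant-flow equation of motion).
Only the resistive term changes: ΔPIP = R × ΔV̇ = 26.9 × (0.9333 − 0.6833) = 26.9 × 0.25 = 6.725 cmH2O.

6.7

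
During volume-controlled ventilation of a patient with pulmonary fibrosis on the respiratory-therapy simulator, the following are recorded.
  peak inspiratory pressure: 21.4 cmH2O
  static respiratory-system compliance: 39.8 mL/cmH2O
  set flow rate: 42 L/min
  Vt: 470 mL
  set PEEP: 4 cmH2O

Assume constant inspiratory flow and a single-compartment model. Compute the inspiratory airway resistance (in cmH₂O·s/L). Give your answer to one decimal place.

8.0

Flow: 42 L/min ÷ 60 = 0.7 L/s.
Equation of motion (constant flow): PIP = Vt/C + R·V̇ + PEEP.
R·V̇ = PIP − Vt/C − PEEP = 21.4 − 470/39.8 − 4 = 21.4 − 11.809 − 4 = 5.591 cmH2O.
R = 5.591 / 0.7 = 7.987 cmH2O·s/L.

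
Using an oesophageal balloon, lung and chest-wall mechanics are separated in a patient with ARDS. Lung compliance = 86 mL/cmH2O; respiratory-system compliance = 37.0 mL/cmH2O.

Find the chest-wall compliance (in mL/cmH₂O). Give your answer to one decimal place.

1/Ccw = 1/Crs − 1/CL.
1/Ccw = 1/37.0 − 1/86 = 0.0154.
Ccw = 64.935 mL/cmH2O.

64.9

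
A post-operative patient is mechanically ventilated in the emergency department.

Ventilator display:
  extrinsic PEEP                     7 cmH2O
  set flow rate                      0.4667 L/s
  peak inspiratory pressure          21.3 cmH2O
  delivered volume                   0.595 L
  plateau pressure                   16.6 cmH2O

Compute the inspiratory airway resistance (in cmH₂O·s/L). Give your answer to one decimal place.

10.1

Raw = (PIP − Pplat) / flow = (21.3 − 16.6) / 0.4667 = 4.7 / 0.4667 = 10.071 cmH2O·s/L.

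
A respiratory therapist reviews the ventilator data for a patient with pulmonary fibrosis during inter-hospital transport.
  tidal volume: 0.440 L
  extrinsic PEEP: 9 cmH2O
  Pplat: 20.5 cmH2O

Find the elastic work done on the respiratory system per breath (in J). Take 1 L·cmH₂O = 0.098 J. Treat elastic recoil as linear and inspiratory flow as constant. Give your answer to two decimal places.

Elastic work ≈ ½ × (Pplat − PEEP) × Vt = 0.5 × (20.5 − 9) × 0.440 L = 0.5 × 11.5 × 0.440 = 2.53 L·cmH2O.
× 0.098 J/(L·cmH2O) → 0.2479 J.

0.25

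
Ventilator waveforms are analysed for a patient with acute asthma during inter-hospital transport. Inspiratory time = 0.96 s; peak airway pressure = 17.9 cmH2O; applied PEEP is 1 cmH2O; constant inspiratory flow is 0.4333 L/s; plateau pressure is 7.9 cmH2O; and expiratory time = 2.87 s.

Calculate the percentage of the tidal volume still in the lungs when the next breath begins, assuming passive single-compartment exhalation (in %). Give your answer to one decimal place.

Vt = flow × Ti = 0.4333 L/s × 0.96 s × 1000 mL/L = 415.97 mL.
R = (PIP − Pplat)/V̇ = (17.9 − 7.9) / 0.4333 = 10.0/0.4333 = 23.079 cmH2O·s/L.
C = Vt/(Pplat − PEEP) = 415.97 / (7.9 − 1) = 415.97/6.9 = 60.286 mL/cmH2O.
τ = R × C = 23.079 × 0.06029 L/cmH2O = 1.391 s.
Fraction remaining at end-expiration = e^(−Te/τ) = e^(−2.87/1.391) = 0.127 → 12.7%.

12.7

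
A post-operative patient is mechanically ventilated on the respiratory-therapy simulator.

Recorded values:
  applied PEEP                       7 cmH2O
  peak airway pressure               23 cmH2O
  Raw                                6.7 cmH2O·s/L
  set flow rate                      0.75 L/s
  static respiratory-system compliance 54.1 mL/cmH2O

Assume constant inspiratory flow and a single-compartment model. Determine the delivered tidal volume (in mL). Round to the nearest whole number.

Equation of motion (constant flow): PIP = Vt/C + R·V̇ + PEEP.
Vt/C = PIP − R·V̇ − PEEP = 23 − 5.025 − 7 = 10.975 cmH2O.
Vt = C × 10.975 = 54.1 × 10.975 = 593.75 mL.

594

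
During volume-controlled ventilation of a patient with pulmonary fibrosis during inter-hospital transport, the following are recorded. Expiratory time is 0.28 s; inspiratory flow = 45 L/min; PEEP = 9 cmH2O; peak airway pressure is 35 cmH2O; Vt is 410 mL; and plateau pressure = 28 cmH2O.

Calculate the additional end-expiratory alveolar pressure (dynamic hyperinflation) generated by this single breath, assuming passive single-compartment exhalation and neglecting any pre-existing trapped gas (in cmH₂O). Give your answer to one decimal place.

Flow: 45 L/min ÷ 60 = 0.75 L/s.
R = (PIP − Pplat)/V̇ = (35 − 28) / 0.75 = 7.0/0.75 = 9.333 cmH2O·s/L.
C = Vt/(Pplat − PEEP) = 410.0 / (28 − 9) = 410.0/19.0 = 21.579 mL/cmH2O.
τ = R × C = 9.333 × 0.02158 L/cmH2O = 0.2014 s.
Fraction remaining = e^(−Te/τ) = e^(−0.28/0.2014) = 0.249; trapped volume = 410.0 × 0.249 = 102.09 mL.
Additional alveolar pressure from trapping ≈ V_trapped / C = 102.09 / 21.579 = 4.731 cmH2O.

4.7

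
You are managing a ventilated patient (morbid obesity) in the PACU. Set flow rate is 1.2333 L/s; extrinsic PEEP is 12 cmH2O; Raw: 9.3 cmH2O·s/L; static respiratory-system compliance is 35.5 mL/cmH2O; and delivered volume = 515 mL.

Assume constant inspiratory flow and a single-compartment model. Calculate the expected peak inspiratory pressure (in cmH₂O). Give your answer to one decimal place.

Equation of motion (constant flow): PIP = Vt/C + R·V̇ + PEEP.
PIP = 515/35.5 + 9.3×1.2333 + 12 = 14.507 + 11.47 + 12 = 37.977 cmH2O.

38.0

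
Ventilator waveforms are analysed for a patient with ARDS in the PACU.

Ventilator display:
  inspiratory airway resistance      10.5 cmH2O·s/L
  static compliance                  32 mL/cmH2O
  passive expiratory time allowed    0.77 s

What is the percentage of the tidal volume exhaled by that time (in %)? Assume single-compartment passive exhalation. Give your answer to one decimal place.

τ = R × C = 10.5 × 32 mL/cmH2O = 10.5 × 0.032 L/cmH2O = 0.336 s.
Passive exhalation: V(t)/V₀ = e^(−t/τ) = e^(−0.77/0.336) = 0.1011.
Fraction exhaled = 1 − 0.1011 = 0.8989 → 89.89%.

89.9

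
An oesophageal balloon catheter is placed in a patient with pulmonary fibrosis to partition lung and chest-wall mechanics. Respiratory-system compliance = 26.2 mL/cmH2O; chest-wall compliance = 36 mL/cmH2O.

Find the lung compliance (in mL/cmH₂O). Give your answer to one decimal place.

1/CL = 1/Crs − 1/Ccw.
1/CL = 1/26.2 − 1/36 = 0.01039.
CL = 96.246 mL/cmH2O.

96.2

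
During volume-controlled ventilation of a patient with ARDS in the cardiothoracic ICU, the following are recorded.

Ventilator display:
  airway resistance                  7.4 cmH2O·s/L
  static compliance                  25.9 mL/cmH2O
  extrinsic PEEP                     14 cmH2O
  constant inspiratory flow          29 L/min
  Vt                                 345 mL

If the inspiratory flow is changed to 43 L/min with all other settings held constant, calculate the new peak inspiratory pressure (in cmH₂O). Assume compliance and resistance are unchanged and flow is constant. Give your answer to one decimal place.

Flow: 29 L/min ÷ 60 = 0.4833 L/s.
New flow: 43 L/min ÷ 60 = 0.7167 L/s.
PIP = Vt/C + R·V̇ + PEEP (constant-flow equation of motion).
Only the resistive term changes: ΔPIP = R × ΔV̇ = 7.4 × (0.7167 − 0.4833) = 7.4 × 0.2334 = 1.727 cmH2O.
Original PIP = 345/25.9 + 7.4×0.4833 + 14 = 30.897 cmH2O; new PIP = 30.897 + (1.727) = 32.624 cmH2O.

32.6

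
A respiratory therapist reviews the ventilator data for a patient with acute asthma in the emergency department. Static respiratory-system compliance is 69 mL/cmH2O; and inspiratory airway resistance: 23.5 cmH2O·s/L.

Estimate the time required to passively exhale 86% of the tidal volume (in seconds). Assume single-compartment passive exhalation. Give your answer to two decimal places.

3.19

τ = R × C = 23.5 × 69 mL/cmH2O = 23.5 × 0.069 L/cmH2O = 1.622 s.
Exhaled fraction f = 1 − e^(−t/τ) → t = −τ·ln(1 − f) = −1.622·ln(0.14) = 3.189 s.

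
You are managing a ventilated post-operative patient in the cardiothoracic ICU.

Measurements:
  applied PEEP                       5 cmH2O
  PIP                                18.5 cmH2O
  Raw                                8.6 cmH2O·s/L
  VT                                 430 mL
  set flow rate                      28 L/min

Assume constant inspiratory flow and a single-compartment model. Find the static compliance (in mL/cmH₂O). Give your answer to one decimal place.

Flow: 28 L/min ÷ 60 = 0.4667 L/s.
Equation of motion (constant flow): PIP = Vt/C + R·V̇ + PEEP.
Vt/C = PIP − R·V̇ − PEEP = 18.5 − 8.6×0.4667 − 5 = 18.5 − 4.014 − 5 = 9.486 cmH2O.
C = Vt / 9.486 = 430 / 9.486 = 45.33 mL/cmH2O.

45.3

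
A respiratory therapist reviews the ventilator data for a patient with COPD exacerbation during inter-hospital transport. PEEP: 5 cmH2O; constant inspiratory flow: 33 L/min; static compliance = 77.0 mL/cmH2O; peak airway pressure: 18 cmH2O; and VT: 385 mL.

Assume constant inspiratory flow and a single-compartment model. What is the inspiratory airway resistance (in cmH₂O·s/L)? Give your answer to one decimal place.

Flow: 33 L/min ÷ 60 = 0.55 L/s.
Equation of motion (constant flow): PIP = Vt/C + R·V̇ + PEEP.
R·V̇ = PIP − Vt/C − PEEP = 18 − 385/77.0 − 5 = 18 − 5.0 − 5 = 8.0 cmH2O.
R = 8.0 / 0.55 = 14.545 cmH2O·s/L.

14.5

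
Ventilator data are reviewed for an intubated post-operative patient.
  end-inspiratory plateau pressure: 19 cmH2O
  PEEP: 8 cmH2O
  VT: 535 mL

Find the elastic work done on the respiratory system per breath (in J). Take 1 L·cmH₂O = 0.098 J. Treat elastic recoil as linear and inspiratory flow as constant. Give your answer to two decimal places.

0.29

Elastic work ≈ ½ × (Pplat − PEEP) × Vt = 0.5 × (19 − 8) × 0.535 L = 0.5 × 11.0 × 0.535 = 2.943 L·cmH2O.
× 0.098 J/(L·cmH2O) → 0.2884 J.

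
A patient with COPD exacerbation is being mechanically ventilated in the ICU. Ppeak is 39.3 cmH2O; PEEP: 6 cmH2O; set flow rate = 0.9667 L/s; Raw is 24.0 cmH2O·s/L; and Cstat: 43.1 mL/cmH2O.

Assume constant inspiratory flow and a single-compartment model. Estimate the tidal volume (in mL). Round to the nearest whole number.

435

Equation of motion (constant flow): PIP = Vt/C + R·V̇ + PEEP.
Vt/C = PIP − R·V̇ − PEEP = 39.3 − 23.201 − 6 = 10.099 cmH2O.
Vt = C × 10.099 = 43.1 × 10.099 = 435.27 mL.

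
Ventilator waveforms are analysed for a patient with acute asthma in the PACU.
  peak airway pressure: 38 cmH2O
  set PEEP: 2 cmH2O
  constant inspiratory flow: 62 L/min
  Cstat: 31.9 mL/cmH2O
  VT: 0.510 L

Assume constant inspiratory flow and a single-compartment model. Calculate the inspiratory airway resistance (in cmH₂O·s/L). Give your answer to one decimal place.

Flow: 62 L/min ÷ 60 = 1.0333 L/s.
Equation of motion (constant flow): PIP = Vt/C + R·V̇ + PEEP.
R·V̇ = PIP − Vt/C − PEEP = 38 − 510/31.9 − 2 = 38 − 15.987 − 2 = 20.013 cmH2O.
R = 20.013 / 1.0333 = 19.368 cmH2O·s/L.

19.4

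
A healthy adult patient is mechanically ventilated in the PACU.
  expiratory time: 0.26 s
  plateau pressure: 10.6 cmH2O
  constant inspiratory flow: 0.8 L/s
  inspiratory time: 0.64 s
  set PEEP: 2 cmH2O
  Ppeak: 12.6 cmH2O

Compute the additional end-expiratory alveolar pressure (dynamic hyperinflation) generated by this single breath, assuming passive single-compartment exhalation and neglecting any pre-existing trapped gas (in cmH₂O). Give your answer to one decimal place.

1.5

Vt = flow × Ti = 0.8 L/s × 0.64 s × 1000 mL/L = 512.0 mL.
R = (PIP − Pplat)/V̇ = (12.6 − 10.6) / 0.8 = 2.0/0.8 = 2.5 cmH2O·s/L.
C = Vt/(Pplat − PEEP) = 512.0 / (10.6 − 2) = 512.0/8.6 = 59.535 mL/cmH2O.
τ = R × C = 2.5 × 0.05954 L/cmH2O = 0.1489 s.
Fraction remaining = e^(−Te/τ) = e^(−0.26/0.1489) = 0.1744; trapped volume = 512.0 × 0.1744 = 89.293 mL.
Additional alveolar pressure from trapping ≈ V_trapped / C = 89.293 / 59.535 = 1.5 cmH2O.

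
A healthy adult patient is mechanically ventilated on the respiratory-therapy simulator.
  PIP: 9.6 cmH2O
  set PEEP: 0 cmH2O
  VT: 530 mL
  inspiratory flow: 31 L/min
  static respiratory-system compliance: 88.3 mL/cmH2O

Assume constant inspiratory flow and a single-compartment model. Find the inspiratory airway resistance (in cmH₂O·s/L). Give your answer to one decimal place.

7.0

Flow: 31 L/min ÷ 60 = 0.5167 L/s.
Equation of motion (constant flow): PIP = Vt/C + R·V̇ + PEEP.
R·V̇ = PIP − Vt/C − PEEP = 9.6 − 530/88.3 − 0 = 9.6 − 6.002 − 0 = 3.598 cmH2O.
R = 3.598 / 0.5167 = 6.963 cmH2O·s/L.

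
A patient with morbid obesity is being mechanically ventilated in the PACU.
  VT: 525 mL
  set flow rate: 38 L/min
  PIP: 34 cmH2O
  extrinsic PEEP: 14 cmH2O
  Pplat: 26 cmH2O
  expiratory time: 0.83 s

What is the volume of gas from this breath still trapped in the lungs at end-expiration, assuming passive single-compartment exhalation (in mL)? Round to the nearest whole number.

117

Flow: 38 L/min ÷ 60 = 0.6333 L/s.
R = (PIP − Pplat)/V̇ = (34 − 26) / 0.6333 = 8.0/0.6333 = 12.632 cmH2O·s/L.
C = Vt/(Pplat − PEEP) = 525.0 / (26 − 14) = 525.0/12.0 = 43.75 mL/cmH2O.
τ = R × C = 12.632 × 0.04375 L/cmH2O = 0.5527 s.
Fraction remaining = e^(−Te/τ) = e^(−0.83/0.5527) = 0.2227.
Trapped volume = 525.0 × 0.2227 = 116.92 mL.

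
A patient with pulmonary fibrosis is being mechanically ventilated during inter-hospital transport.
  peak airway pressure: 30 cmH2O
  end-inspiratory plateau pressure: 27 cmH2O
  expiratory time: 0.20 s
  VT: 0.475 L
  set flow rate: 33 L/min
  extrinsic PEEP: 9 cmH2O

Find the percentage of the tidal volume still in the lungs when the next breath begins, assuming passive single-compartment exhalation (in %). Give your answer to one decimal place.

Flow: 33 L/min ÷ 60 = 0.55 L/s.
R = (PIP − Pplat)/V̇ = (30 − 27) / 0.55 = 3.0/0.55 = 5.455 cmH2O·s/L.
C = Vt/(Pplat − PEEP) = 475.0 / (27 − 9) = 475.0/18.0 = 26.389 mL/cmH2O.
τ = R × C = 5.455 × 0.02639 L/cmH2O = 0.144 s.
Fraction remaining at end-expiration = e^(−Te/τ) = e^(−0.20/0.144) = 0.2494 → 24.94%.

24.9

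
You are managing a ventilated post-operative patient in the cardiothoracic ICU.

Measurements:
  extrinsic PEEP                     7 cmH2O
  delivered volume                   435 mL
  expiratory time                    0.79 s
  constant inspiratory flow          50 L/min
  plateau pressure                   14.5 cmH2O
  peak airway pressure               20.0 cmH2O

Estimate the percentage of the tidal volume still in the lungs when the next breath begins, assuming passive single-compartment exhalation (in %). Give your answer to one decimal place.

12.7

Flow: 50 L/min ÷ 60 = 0.8333 L/s.
R = (PIP − Pplat)/V̇ = (20.0 − 14.5) / 0.8333 = 5.5/0.8333 = 6.6 cmH2O·s/L.
C = Vt/(Pplat − PEEP) = 435.0 / (14.5 − 7) = 435.0/7.5 = 58.0 mL/cmH2O.
τ = R × C = 6.6 × 0.058 L/cmH2O = 0.3828 s.
Fraction remaining at end-expiration = e^(−Te/τ) = e^(−0.79/0.3828) = 0.127 → 12.7%.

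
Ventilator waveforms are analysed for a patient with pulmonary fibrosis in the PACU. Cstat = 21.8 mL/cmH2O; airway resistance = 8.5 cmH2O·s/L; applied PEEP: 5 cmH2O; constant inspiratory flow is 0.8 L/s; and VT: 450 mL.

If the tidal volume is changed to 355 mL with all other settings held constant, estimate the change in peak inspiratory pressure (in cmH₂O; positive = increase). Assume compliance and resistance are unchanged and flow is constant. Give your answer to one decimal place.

PIP = Vt/C + R·V̇ + PEEP (constant-flow equation of motion).
Only the elastic term changes: ΔPIP = ΔVt / C = (355 − 450) / 21.8 = -4.358 cmH2O.

-4.4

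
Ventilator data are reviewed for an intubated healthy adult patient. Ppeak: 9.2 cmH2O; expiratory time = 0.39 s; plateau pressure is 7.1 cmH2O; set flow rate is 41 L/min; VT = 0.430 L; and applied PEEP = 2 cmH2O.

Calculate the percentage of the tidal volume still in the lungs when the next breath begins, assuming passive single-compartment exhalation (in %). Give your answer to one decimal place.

Flow: 41 L/min ÷ 60 = 0.6833 L/s.
R = (PIP − Pplat)/V̇ = (9.2 − 7.1) / 0.6833 = 2.1/0.6833 = 3.073 cmH2O·s/L.
C = Vt/(Pplat − PEEP) = 430.0 / (7.1 − 2) = 430.0/5.1 = 84.314 mL/cmH2O.
τ = R × C = 3.073 × 0.08431 L/cmH2O = 0.2591 s.
Fraction remaining at end-expiration = e^(−Te/τ) = e^(−0.39/0.2591) = 0.222 → 22.2%.

22.2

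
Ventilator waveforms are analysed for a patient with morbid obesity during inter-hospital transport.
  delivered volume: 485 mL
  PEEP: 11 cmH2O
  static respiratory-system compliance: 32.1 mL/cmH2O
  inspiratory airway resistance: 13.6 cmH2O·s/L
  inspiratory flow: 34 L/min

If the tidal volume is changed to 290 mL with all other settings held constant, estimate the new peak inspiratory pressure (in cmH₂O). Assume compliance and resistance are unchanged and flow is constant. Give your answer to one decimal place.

Flow: 34 L/min ÷ 60 = 0.5667 L/s.
PIP = Vt/C + R·V̇ + PEEP (constant-flow equation of motion).
Only the elastic term changes: ΔPIP = ΔVt / C = (290 − 485) / 32.1 = -6.075 cmH2O.
Original PIP = 485/32.1 + 13.6×0.5667 + 11 = 33.816 cmH2O; new PIP = 33.816 + (-6.075) = 27.741 cmH2O.

27.7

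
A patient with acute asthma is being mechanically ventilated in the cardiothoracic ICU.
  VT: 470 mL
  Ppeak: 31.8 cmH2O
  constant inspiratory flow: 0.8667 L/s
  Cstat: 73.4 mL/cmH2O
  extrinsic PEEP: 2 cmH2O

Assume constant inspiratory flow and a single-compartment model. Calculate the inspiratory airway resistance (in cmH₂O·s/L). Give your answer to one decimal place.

Equation of motion (constant flow): PIP = Vt/C + R·V̇ + PEEP.
R·V̇ = PIP − Vt/C − PEEP = 31.8 − 470/73.4 − 2 = 31.8 − 6.403 − 2 = 23.397 cmH2O.
R = 23.397 / 0.8667 = 26.996 cmH2O·s/L.

27.0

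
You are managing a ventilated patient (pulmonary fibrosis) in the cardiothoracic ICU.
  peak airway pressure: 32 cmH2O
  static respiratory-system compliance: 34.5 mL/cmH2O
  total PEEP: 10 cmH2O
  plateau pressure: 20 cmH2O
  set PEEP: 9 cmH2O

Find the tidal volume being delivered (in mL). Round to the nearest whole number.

345

End-expiratory occlusion gives total PEEP = 10 cmH2O (intrinsic PEEP = 10 − 9 = 1). Use total PEEP for the elastic gradient.
Vt = Cstat × (Pplat − PEEPtotal) = 34.5 × (20 − 10) = 34.5 × 10.0 = 345.0 mL.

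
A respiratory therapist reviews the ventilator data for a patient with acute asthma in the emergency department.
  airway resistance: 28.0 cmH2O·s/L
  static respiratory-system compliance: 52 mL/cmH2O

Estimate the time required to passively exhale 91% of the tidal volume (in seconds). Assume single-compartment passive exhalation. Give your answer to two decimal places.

τ = R × C = 28.0 × 52 mL/cmH2O = 28.0 × 0.052 L/cmH2O = 1.456 s.
Exhaled fraction f = 1 − e^(−t/τ) → t = −τ·ln(1 − f) = −1.456·ln(0.09) = 3.506 s.

3.51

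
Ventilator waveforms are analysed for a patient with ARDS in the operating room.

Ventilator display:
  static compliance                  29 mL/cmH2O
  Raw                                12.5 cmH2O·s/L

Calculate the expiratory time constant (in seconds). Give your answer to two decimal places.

τ = R × C = 12.5 × 29 mL/cmH2O = 12.5 × 0.029 L/cmH2O = 0.3625 s.

0.36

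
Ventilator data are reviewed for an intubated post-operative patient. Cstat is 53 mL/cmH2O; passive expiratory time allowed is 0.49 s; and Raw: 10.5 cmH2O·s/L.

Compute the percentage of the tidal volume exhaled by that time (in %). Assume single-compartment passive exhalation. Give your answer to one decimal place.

58.5

τ = R × C = 10.5 × 53 mL/cmH2O = 10.5 × 0.053 L/cmH2O = 0.5565 s.
Passive exhalation: V(t)/V₀ = e^(−t/τ) = e^(−0.49/0.5565) = 0.4146.
Fraction exhaled = 1 − 0.4146 = 0.5854 → 58.54%.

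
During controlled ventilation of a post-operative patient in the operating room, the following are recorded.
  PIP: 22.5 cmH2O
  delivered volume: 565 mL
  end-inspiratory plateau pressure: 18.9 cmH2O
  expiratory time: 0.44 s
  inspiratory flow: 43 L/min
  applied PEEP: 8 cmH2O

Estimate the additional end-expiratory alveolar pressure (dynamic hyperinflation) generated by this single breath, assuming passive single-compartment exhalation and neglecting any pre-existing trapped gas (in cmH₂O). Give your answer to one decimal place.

Flow: 43 L/min ÷ 60 = 0.7167 L/s.
R = (PIP − Pplat)/V̇ = (22.5 − 18.9) / 0.7167 = 3.6/0.7167 = 5.023 cmH2O·s/L.
C = Vt/(Pplat − PEEP) = 565.0 / (18.9 − 8) = 565.0/10.9 = 51.835 mL/cmH2O.
τ = R × C = 5.023 × 0.05184 L/cmH2O = 0.2604 s.
Fraction remaining = e^(−Te/τ) = e^(−0.44/0.2604) = 0.1846; trapped volume = 565.0 × 0.1846 = 104.3 mL.
Additional alveolar pressure from trapping ≈ V_trapped / C = 104.3 / 51.835 = 2.012 cmH2O.

2.0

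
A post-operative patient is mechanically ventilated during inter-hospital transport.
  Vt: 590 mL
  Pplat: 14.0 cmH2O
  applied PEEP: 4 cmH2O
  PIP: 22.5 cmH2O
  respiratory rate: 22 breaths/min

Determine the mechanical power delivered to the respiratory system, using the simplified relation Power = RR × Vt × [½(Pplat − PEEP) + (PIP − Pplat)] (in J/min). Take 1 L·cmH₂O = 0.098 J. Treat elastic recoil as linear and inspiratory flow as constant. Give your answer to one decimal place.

Per-breath work = Vt × [½(Pplat−PEEP) + (PIP−Pplat)] = 0.590 × [0.5×10.0 + 8.5] = 0.590 × 13.5 = 7.965 L·cmH2O.
Power = 22 × 7.965 = 175.23 L·cmH2O/min.
× 0.098 J/(L·cmH2O) → 17.173 J/min.

17.2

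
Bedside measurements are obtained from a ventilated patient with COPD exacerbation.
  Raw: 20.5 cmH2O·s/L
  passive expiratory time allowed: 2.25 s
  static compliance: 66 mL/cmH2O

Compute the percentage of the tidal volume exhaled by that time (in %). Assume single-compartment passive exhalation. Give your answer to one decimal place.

τ = R × C = 20.5 × 66 mL/cmH2O = 20.5 × 0.066 L/cmH2O = 1.353 s.
Passive exhalation: V(t)/V₀ = e^(−t/τ) = e^(−2.25/1.353) = 0.1896.
Fraction exhaled = 1 − 0.1896 = 0.8104 → 81.04%.

81.0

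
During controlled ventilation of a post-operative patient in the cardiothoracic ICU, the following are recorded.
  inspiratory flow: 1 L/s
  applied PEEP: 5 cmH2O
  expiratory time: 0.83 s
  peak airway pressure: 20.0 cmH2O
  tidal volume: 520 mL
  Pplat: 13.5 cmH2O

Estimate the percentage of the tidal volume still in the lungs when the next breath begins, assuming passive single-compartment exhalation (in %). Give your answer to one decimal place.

R = (PIP − Pplat)/V̇ = (20.0 − 13.5) / 1 = 6.5/1 = 6.5 cmH2O·s/L.
C = Vt/(Pplat − PEEP) = 520.0 / (13.5 − 5) = 520.0/8.5 = 61.176 mL/cmH2O.
τ = R × C = 6.5 × 0.06118 L/cmH2O = 0.3977 s.
Fraction remaining at end-expiration = e^(−Te/τ) = e^(−0.83/0.3977) = 0.1241 → 12.41%.

12.4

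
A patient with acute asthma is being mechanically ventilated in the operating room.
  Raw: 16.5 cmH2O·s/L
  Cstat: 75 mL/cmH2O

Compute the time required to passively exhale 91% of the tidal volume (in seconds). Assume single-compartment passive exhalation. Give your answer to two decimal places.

τ = R × C = 16.5 × 75 mL/cmH2O = 16.5 × 0.075 L/cmH2O = 1.238 s.
Exhaled fraction f = 1 − e^(−t/τ) → t = −τ·ln(1 − f) = −1.238·ln(0.09) = 2.981 s.

2.98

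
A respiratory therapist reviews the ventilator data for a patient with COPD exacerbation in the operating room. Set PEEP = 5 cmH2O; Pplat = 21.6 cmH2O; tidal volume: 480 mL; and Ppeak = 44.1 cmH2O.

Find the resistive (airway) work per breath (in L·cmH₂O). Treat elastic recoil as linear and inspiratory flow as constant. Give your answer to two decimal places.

With constant inspiratory flow the resistive pressure is constant at PIP − Pplat = 44.1 − 21.6 = 22.5 cmH2O, so resistive work = 22.5 × 0.480 = 10.8 L·cmH2O.

10.80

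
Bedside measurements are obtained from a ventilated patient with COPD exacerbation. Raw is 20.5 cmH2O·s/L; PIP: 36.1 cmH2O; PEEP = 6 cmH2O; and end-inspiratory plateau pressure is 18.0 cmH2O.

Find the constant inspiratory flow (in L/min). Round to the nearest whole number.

flow = (PIP − Pplat) / Raw = (36.1 − 18.0) / 20.5 = 0.8829 L/s × 60 = 52.974 L/min.

53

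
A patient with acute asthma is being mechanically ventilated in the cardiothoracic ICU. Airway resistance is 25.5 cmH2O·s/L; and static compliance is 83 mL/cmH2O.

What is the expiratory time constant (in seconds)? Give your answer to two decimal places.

τ = R × C = 25.5 × 83 mL/cmH2O = 25.5 × 0.083 L/cmH2O = 2.117 s.

2.12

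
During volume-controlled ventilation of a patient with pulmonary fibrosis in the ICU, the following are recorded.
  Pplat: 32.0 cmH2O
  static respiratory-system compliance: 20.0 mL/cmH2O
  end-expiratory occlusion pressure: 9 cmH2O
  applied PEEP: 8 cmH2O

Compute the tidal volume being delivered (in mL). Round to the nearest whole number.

460

End-expiratory occlusion gives total PEEP = 9 cmH2O (intrinsic PEEP = 9 − 8 = 1). Use total PEEP for the elastic gradient.
Vt = Cstat × (Pplat − PEEPtotal) = 20.0 × (32.0 − 9) = 20.0 × 23.0 = 460.0 mL.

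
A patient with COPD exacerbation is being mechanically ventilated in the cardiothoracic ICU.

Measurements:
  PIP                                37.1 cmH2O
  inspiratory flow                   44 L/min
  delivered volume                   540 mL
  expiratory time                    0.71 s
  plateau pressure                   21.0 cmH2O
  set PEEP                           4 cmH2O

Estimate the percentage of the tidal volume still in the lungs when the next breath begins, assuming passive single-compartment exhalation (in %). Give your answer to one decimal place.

36.1

Flow: 44 L/min ÷ 60 = 0.7333 L/s.
R = (PIP − Pplat)/V̇ = (37.1 − 21.0) / 0.7333 = 16.1/0.7333 = 21.956 cmH2O·s/L.
C = Vt/(Pplat − PEEP) = 540.0 / (21.0 − 4) = 540.0/17.0 = 31.765 mL/cmH2O.
τ = R × C = 21.956 × 0.03177 L/cmH2O = 0.6975 s.
Fraction remaining at end-expiration = e^(−Te/τ) = e^(−0.71/0.6975) = 0.3613 → 36.13%.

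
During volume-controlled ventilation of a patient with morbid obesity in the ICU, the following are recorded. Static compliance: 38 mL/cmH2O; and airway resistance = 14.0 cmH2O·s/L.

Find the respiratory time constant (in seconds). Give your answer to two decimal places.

τ = R × C = 14.0 × 38 mL/cmH2O = 14.0 × 0.038 L/cmH2O = 0.532 s.

0.53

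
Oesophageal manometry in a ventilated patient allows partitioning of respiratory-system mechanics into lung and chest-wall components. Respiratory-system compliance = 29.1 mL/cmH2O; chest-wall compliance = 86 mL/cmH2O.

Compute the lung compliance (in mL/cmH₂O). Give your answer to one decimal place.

1/CL = 1/Crs − 1/Ccw.
1/CL = 1/29.1 − 1/86 = 0.02274.
CL = 43.975 mL/cmH2O.

44.0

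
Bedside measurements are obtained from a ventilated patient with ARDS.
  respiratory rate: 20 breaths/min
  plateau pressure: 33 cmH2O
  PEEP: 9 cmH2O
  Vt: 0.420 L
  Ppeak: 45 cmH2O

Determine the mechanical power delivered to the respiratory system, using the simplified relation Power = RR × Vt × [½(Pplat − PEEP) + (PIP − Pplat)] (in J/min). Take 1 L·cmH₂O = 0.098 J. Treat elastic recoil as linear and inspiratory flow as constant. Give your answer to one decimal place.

Per-breath work = Vt × [½(Pplat−PEEP) + (PIP−Pplat)] = 0.420 × [0.5×24.0 + 12.0] = 0.420 × 24.0 = 10.08 L·cmH2O.
Power = 20 × 10.08 = 201.6 L·cmH2O/min.
× 0.098 J/(L·cmH2O) → 19.757 J/min.

19.8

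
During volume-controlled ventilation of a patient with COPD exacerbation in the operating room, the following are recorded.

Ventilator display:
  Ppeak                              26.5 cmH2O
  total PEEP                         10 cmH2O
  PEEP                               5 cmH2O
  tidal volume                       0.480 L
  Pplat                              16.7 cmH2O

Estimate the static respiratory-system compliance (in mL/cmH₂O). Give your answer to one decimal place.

End-expiratory occlusion gives total PEEP = 10 cmH2O (intrinsic PEEP = 10 − 5 = 5). Use total PEEP for the elastic gradient.
Cstat = Vt / (Pplat − PEEPtotal) = 480 / (16.7 − 10) = 480 / 6.7 = 71.642 mL/cmH2O.

71.6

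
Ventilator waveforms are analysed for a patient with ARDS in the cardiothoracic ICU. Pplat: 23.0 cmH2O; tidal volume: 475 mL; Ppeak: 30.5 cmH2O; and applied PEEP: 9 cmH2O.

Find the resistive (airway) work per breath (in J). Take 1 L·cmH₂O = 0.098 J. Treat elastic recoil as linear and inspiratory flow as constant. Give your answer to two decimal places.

0.35

With constant inspiratory flow the resistive pressure is constant at PIP − Pplat = 30.5 − 23.0 = 7.5 cmH2O, so resistive work = 7.5 × 0.475 = 3.563 L·cmH2O.
× 0.098 J/(L·cmH2O) → 0.3492 J.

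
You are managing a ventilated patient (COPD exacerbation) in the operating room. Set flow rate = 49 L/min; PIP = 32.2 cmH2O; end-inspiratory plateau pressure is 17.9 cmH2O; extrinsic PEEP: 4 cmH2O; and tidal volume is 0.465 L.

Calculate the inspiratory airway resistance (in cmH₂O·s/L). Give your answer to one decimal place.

Flow: 49 L/min ÷ 60 = 0.8167 L/s.
Raw = (PIP − Pplat) / flow = (32.2 − 17.9) / 0.8167 = 14.3 / 0.8167 = 17.509 cmH2O·s/L.

17.5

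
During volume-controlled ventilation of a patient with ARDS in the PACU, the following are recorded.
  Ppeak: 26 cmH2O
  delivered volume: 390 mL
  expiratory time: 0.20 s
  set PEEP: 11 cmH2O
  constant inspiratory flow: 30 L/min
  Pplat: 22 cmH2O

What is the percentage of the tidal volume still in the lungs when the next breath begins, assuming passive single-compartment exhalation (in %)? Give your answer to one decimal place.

Flow: 30 L/min ÷ 60 = 0.5 L/s.
R = (PIP − Pplat)/V̇ = (26 − 22) / 0.5 = 4.0/0.5 = 8.0 cmH2O·s/L.
C = Vt/(Pplat − PEEP) = 390.0 / (22 − 11) = 390.0/11.0 = 35.455 mL/cmH2O.
τ = R × C = 8.0 × 0.03546 L/cmH2O = 0.2837 s.
Fraction remaining at end-expiration = e^(−Te/τ) = e^(−0.20/0.2837) = 0.4941 → 49.41%.

49.4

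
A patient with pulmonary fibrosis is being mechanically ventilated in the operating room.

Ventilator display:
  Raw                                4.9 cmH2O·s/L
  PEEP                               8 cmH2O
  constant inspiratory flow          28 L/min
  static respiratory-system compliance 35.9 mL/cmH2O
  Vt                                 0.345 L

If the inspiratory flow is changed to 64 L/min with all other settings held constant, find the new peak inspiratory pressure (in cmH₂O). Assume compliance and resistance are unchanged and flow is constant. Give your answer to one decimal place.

22.8

Flow: 28 L/min ÷ 60 = 0.4667 L/s.
New flow: 64 L/min ÷ 60 = 1.0667 L/s.
PIP = Vt/C + R·V̇ + PEEP (constant-flow equation of motion).
Only the resistive term changes: ΔPIP = R × ΔV̇ = 4.9 × (1.0667 − 0.4667) = 4.9 × 0.6 = 2.94 cmH2O.
Original PIP = 345/35.9 + 4.9×0.4667 + 8 = 19.897 cmH2O; new PIP = 19.897 + (2.94) = 22.837 cmH2O.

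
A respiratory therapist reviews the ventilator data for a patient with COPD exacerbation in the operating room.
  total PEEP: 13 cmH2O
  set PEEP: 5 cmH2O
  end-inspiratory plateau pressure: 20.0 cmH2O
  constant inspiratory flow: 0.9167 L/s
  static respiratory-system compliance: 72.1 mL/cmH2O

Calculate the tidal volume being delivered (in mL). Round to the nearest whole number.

505

End-expiratory occlusion gives total PEEP = 13 cmH2O (intrinsic PEEP = 13 − 5 = 8). Use total PEEP for the elastic gradient.
Vt = Cstat × (Pplat − PEEPtotal) = 72.1 × (20.0 − 13) = 72.1 × 7.0 = 504.7 mL.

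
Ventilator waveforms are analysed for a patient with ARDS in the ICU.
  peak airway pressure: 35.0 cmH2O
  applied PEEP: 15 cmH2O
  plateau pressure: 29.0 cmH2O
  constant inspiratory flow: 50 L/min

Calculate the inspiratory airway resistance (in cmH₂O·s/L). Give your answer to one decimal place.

7.2

Flow: 50 L/min ÷ 60 = 0.8333 L/s.
Raw = (PIP − Pplat) / flow = (35.0 − 29.0) / 0.8333 = 6.0 / 0.8333 = 7.2 cmH2O·s/L.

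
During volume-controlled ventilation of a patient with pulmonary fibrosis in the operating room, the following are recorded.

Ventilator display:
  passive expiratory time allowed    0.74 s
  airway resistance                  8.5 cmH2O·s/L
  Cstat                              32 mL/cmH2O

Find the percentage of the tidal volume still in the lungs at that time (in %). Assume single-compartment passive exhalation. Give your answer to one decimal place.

τ = R × C = 8.5 × 32 mL/cmH2O = 8.5 × 0.032 L/cmH2O = 0.272 s.
Passive exhalation: V(t)/V₀ = e^(−t/τ) = e^(−0.74/0.272) = 0.06584.
Fraction remaining = 0.06584 → 6.584%.

6.6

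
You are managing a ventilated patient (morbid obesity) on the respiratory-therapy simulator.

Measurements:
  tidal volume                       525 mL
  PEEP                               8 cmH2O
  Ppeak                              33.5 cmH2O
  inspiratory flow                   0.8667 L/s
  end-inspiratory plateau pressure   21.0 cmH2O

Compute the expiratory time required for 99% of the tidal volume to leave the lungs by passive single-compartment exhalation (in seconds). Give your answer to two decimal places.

R = (PIP − Pplat)/V̇ = (33.5 − 21.0) / 0.8667 = 12.5/0.8667 = 14.423 cmH2O·s/L.
C = Vt/(Pplat − PEEP) = 525.0 / (21.0 − 8) = 525.0/13.0 = 40.385 mL/cmH2O.
τ = R × C = 14.423 × 0.04039 L/cmH2O = 0.5825 s.
t = −τ·ln(1 − 0.99) = −0.5825·ln(0.01) = 2.683 s.

2.68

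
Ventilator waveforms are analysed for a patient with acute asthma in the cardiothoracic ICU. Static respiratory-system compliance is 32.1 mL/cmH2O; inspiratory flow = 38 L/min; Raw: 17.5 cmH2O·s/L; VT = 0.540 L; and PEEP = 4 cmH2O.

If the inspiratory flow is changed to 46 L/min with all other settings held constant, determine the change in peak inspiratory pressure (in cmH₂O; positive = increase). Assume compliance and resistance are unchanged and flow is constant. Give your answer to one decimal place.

2.3

Flow: 38 L/min ÷ 60 = 0.6333 L/s.
New flow: 46 L/min ÷ 60 = 0.7667 L/s.
PIP = Vt/C + R·V̇ + PEEP (constant-flow equation of motion).
Only the resistive term changes: ΔPIP = R × ΔV̇ = 17.5 × (0.7667 − 0.6333) = 17.5 × 0.1334 = 2.335 cmH2O.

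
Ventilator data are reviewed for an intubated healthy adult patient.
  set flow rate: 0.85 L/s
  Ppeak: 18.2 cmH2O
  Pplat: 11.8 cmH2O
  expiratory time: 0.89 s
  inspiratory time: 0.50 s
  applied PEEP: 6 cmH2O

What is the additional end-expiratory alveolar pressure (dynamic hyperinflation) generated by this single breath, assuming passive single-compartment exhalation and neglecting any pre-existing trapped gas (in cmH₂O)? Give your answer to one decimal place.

Vt = flow × Ti = 0.85 L/s × 0.50 s × 1000 mL/L = 425.0 mL.
R = (PIP − Pplat)/V̇ = (18.2 − 11.8) / 0.85 = 6.4/0.85 = 7.529 cmH2O·s/L.
C = Vt/(Pplat − PEEP) = 425.0 / (11.8 − 6) = 425.0/5.8 = 73.276 mL/cmH2O.
τ = R × C = 7.529 × 0.07328 L/cmH2O = 0.5517 s.
Fraction remaining = e^(−Te/τ) = e^(−0.89/0.5517) = 0.1992; trapped volume = 425.0 × 0.1992 = 84.66 mL.
Additional alveolar pressure from trapping ≈ V_trapped / C = 84.66 / 73.276 = 1.155 cmH2O.

1.2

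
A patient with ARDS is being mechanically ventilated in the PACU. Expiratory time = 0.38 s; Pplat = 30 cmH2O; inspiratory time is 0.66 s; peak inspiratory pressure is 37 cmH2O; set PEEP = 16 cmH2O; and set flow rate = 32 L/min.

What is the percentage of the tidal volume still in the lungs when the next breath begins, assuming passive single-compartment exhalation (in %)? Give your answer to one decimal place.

31.6

Flow: 32 L/min ÷ 60 = 0.5333 L/s.
Vt = flow × Ti = 0.5333 L/s × 0.66 s × 1000 mL/L = 351.98 mL.
R = (PIP − Pplat)/V̇ = (37 − 30) / 0.5333 = 7.0/0.5333 = 13.126 cmH2O·s/L.
C = Vt/(Pplat − PEEP) = 351.98 / (30 − 16) = 351.98/14.0 = 25.141 mL/cmH2O.
τ = R × C = 13.126 × 0.02514 L/cmH2O = 0.33 s.
Fraction remaining at end-expiration = e^(−Te/τ) = e^(−0.38/0.33) = 0.3162 → 31.62%.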